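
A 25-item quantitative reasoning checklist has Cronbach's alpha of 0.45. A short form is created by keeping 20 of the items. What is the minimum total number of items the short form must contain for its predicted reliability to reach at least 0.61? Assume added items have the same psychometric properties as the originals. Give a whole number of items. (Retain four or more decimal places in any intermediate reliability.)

48

Short-form reliability: n = 20/25 = 0.8000; r_20 = n·r/(1+(n−1)r) ≈ 0.3956
Then solve for n' with r_old = 0.3956, r_target = 0.61: n' = 0.61(1 − 0.3956)/[0.3956(1 − 0.61)] = 2.3896
Items = 2.3896 × 20 ≈ 47.79 → 48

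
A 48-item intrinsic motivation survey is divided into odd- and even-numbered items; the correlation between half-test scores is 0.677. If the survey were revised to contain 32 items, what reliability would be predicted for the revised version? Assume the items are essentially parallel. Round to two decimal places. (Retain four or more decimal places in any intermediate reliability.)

First correct the split-half correlation to full-test reliability: r_full = 2 × 0.677 / (1 + 0.677) ≈ 0.8074
Length factor from 48 to 32 items: n = 32/48 = 0.6667
r_new = n·r_full / (1 + (n − 1)·r_full) = 0.5383 / 0.7309 ≈ 0.7365

0.74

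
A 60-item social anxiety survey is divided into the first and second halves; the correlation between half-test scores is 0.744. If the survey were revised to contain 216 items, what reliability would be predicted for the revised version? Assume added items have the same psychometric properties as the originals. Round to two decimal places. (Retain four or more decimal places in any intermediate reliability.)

Full-test reliability from the split-half r: r_full = 2(0.744)/(1 + 0.744) = 0.8532
Then adjust to 216 items: n = 216/60 = 3.6000
r_new = n·r_full / (1 + (n − 1)·r_full) = 3.0715 / 3.2183 ≈ 0.9544

0.95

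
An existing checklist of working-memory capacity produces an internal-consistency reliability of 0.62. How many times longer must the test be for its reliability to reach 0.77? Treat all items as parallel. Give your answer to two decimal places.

n = 0.77 × (1 − 0.62) / [ 0.62 × (1 − 0.77) ]
  = 0.2926 / 0.1426 = 2.0519

2.05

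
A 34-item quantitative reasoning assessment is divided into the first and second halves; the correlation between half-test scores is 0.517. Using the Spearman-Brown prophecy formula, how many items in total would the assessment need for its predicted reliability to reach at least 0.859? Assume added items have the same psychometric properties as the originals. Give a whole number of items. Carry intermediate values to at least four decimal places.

97

r_full = 2(0.517)/(1 + 0.517) = 0.6816
Solve Spearman-Brown for n: n = 0.859(1 − 0.6816) / [0.6816(1 − 0.859)] = 2.8459
Required items = 2.8459 × 34 = 96.76, so 97 items.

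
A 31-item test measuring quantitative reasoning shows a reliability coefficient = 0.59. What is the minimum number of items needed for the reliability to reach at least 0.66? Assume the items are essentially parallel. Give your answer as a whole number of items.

n = [0.66 × 0.41] / [0.59 × 0.34]
n = 0.2706 / 0.2006 ≈ 1.3490
Items needed = n × 31 = 1.3490 × 31 ≈ 41.82 → round up to 42

42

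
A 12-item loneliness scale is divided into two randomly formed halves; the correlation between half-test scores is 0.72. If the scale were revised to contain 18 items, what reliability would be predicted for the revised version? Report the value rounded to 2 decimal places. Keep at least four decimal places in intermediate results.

0.89

Full-test reliability from the split-half r: r_full = 2(0.72)/(1 + 0.72) = 0.8372
Length factor from 12 to 18 items: n = 18/12 = 1.5000
r_new = n·r_full / (1 + (n − 1)·r_full) = 1.2558 / 1.4186 ≈ 0.8852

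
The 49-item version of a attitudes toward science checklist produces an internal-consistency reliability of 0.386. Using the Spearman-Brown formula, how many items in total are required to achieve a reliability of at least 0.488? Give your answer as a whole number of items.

75

Spearman-Brown solved for the length factor n:
n = r*(1 − r) / [ r (1 − r*) ]
n = [0.488 × 0.614] / [0.386 × 0.512]
  = 0.299632 / 0.197632 = 1.5161
Items needed = n × 49 = 1.5161 × 49 ≈ 74.29 → round up to 75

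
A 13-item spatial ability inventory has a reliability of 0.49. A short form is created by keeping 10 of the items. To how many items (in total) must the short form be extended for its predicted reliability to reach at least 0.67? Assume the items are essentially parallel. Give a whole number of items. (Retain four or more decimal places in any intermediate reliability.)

28

First, r for the 10-item form: n = 10/13 = 0.7692, so r_10 = 0.7692·0.49/(1 + (0.7692 − 1)·0.49) = 0.4250
Then solve for n' with r_old = 0.4250, r_target = 0.67: n' = 0.67(1 − 0.4250)/[0.4250(1 − 0.67)] = 2.7469
Total items = 2.7469 × 10 = 27.47, rounded up to 28.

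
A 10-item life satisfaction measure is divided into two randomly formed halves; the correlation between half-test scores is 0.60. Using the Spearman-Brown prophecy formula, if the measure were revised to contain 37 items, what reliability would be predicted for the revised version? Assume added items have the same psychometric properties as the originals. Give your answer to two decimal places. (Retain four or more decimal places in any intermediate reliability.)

First correct the split-half correlation to full-test reliability: r_full = 2 × 0.60 / (1 + 0.60) ≈ 0.7500
Length factor from 10 to 37 items: n = 37/10 = 3.7000
r_new = n·r_full / (1 + (n − 1)·r_full) = 2.7750 / 3.0250 ≈ 0.9174

0.92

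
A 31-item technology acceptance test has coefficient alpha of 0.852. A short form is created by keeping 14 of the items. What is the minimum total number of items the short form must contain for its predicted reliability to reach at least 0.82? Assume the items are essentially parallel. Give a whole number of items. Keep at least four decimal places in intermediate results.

25

Short-form reliability: n = 14/31 = 0.4516; r_14 = n·r/(1+(n−1)r) ≈ 0.7222
Then solve for n' with r_old = 0.7222, r_target = 0.82: n' = 0.82(1 − 0.7222)/[0.7222(1 − 0.82)] = 1.7523
Items = 1.7523 × 14 ≈ 24.53 → 25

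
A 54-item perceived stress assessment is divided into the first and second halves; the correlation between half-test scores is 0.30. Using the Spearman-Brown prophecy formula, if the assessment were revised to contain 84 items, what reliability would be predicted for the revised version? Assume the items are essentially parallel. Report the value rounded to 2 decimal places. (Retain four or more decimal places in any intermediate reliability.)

Spearman-Brown correction (n = 2): r_full = 2·0.30/(1 + 0.30) = 0.4615
Length factor from 54 to 84 items: n = 84/54 = 1.5556
r_new = n·r_full / (1 + (n − 1)·r_full) = 0.7179 / 1.2564 ≈ 0.5714

0.57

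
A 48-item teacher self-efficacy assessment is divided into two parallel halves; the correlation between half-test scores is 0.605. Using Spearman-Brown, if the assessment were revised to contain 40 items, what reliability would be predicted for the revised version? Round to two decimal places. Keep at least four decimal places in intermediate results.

First correct the split-half correlation to full-test reliability: r_full = 2 × 0.605 / (1 + 0.605) ≈ 0.7539
Length factor from 48 to 40 items: n = 40/48 = 0.8333
r_new = n·r_full / (1 + (n − 1)·r_full) = 0.6282 / 0.8743 ≈ 0.7185

0.72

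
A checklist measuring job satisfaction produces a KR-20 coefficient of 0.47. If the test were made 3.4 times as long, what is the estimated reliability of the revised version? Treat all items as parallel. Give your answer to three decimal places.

Apply the Spearman-Brown prophecy formula, r' = nr / [1 + (n − 1)r]:
r_new = 3.4·0.47 / [1 + (3.4 − 1)·0.47]
r_new = 1.5980 / 2.1280 ≈ 0.7509

0.751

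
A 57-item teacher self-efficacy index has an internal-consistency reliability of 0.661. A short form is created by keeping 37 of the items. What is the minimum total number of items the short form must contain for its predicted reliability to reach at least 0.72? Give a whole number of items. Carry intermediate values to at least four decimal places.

First, r for the 37-item form: n = 37/57 = 0.6491, so r_37 = 0.6491·0.661/(1 + (0.6491 − 1)·0.661) = 0.5586
Then solve for n' with r_old = 0.5586, r_target = 0.72: n' = 0.72(1 − 0.5586)/[0.5586(1 − 0.72)] = 2.0319
Items = 2.0319 × 37 ≈ 75.18 → 76

76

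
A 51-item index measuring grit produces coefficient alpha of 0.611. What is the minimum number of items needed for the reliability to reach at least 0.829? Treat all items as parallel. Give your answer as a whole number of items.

Rearranging the Spearman-Brown formula for n,
n = r_target (1 − r_old) / [ r_old (1 − r_target) ]
n = 0.829 × (1 − 0.611) / [ 0.611 × (1 − 0.829) ]
n = 0.322481 / 0.104481 ≈ 3.0865
3.0865 × 51 = 157.41 → 158 items

158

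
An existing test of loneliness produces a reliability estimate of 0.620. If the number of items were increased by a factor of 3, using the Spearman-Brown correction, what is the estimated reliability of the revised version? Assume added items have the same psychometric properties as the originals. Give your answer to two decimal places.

0.83

By Spearman-Brown, r_new = n r / (1 + (n − 1) r).
r_new = (3 × 0.620) / (1 + (3 − 1) × 0.620)
r_new = 1.8600 / 2.2400 ≈ 0.8304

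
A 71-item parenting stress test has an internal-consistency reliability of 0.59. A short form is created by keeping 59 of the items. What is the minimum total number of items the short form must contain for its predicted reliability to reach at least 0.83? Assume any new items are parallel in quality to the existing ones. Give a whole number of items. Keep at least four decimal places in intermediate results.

241

Short-form reliability: n = 59/71 = 0.8310; r_59 = n·r/(1+(n−1)r) ≈ 0.5446
Then solve for n' with r_old = 0.5446, r_target = 0.83: n' = 0.83(1 − 0.5446)/[0.5446(1 − 0.83)] = 4.0827
Items = 4.0827 × 59 ≈ 240.88 → 241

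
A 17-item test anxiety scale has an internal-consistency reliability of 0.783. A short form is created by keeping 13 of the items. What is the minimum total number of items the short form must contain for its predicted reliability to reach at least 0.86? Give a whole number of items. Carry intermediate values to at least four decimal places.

Short-form reliability: n = 13/17 = 0.7647; r_13 = n·r/(1+(n−1)r) ≈ 0.7340
Length factor from the short form to reach 0.86: n' = 0.86(1 − 0.7340) / [0.7340(1 − 0.86)] ≈ 2.2262
Total items = 2.2262 × 13 = 28.94, rounded up to 29.

29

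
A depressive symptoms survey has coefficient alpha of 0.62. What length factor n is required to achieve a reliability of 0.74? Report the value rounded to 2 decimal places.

1.74

Spearman-Brown solved for the length factor n:
n = r*(1 − r) / [ r (1 − r*) ]
n = [0.74 × 0.38] / [0.62 × 0.26]
n = 0.2812 / 0.1612 ≈ 1.7444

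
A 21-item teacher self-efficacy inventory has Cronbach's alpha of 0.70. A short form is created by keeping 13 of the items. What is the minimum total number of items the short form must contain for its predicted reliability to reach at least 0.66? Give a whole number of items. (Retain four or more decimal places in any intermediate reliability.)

18

First, r for the 13-item form: n = 13/21 = 0.6190, so r_13 = 0.6190·0.70/(1 + (0.6190 − 1)·0.70) = 0.5909
Then solve for n' with r_old = 0.5909, r_target = 0.66: n' = 0.66(1 − 0.5909)/[0.5909(1 − 0.66)] = 1.3439
Total items = 1.3439 × 13 = 17.47, rounded up to 18.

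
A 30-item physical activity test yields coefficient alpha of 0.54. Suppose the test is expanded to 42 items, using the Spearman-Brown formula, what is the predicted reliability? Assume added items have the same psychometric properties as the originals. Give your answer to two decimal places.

The new length is 42/30 = 1.4 times the old.
r_new = 1.4·0.54 / [1 + (1.4 − 1)·0.54]
     = 0.7560 / 1.2160 = 0.6217

0.62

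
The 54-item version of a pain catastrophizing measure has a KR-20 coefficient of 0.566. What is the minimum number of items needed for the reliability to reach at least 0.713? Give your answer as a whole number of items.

Invert Spearman-Brown to solve for n:
n = r*(1 − r) / [ r (1 − r*) ]
n = 0.713 × (1 − 0.566) / [ 0.566 × (1 − 0.713) ]
n = 0.309442 / 0.162442 ≈ 1.9049
So the test needs 1.9049 × 54 ≈ 102.86 items; rounding up, 103.

103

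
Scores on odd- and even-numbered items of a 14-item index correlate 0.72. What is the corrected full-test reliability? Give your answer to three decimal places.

0.837

r_full = 2r_hh / (1 + r_hh) = 2 × 0.72 / (1 + 0.72)
r_full = 1.4400 / 1.7200 ≈ 0.8372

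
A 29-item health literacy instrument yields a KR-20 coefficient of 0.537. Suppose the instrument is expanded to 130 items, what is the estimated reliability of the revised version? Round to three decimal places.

The new length is 130/29 = 4.4828 times the old.
Apply the Spearman-Brown prophecy formula, r' = nr / [1 + (n − 1)r]:
r_new = (4.4828 × 0.537) / (1 + (4.4828 − 1) × 0.537)
     = 2.4073 / 2.8703 = 0.8387

0.839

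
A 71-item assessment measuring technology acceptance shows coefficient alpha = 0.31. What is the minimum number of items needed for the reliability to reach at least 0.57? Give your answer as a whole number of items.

210

Invert Spearman-Brown to solve for n:
n = r_target (1 − r_old) / [ r_old (1 − r_target) ]
n = 0.57 × (1 − 0.31) / [ 0.31 × (1 − 0.57) ]
n = 0.3933 / 0.1333 ≈ 2.9505
2.9505 × 71 = 209.49 → 210 items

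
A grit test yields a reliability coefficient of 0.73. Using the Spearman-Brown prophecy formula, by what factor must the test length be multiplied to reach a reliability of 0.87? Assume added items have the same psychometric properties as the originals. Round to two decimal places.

2.48

Spearman-Brown solved for the length factor n:
n = r_target (1 − r_old) / [ r_old (1 − r_target) ]
n = 0.87 × (1 − 0.73) / [ 0.73 × (1 − 0.87) ]
n = 0.2349 / 0.0949 ≈ 2.4752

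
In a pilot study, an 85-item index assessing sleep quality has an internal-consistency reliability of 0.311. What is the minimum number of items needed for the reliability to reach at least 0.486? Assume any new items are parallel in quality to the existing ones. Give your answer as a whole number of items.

n = 0.486(1 − 0.311) / [0.311(1 − 0.486)]
  = 0.334854 / 0.159854 = 2.0947
Items needed = n × 85 = 2.0947 × 85 ≈ 178.05 → round up to 179

179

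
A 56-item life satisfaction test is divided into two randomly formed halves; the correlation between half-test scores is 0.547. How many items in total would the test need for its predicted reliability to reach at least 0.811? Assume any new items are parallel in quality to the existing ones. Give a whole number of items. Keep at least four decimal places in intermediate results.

100

Corrected full-test reliability: r_full = 2 × 0.547 / (1 + 0.547) ≈ 0.7072
Solve Spearman-Brown for n: n = 0.811(1 − 0.7072) / [0.7072(1 − 0.811)] = 1.7766
Items = 1.7766 × 56 ≈ 99.49 → 100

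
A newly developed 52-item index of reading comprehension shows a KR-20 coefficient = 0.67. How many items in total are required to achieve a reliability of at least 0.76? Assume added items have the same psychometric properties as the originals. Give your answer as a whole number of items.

82

n = [0.76 × 0.33] / [0.67 × 0.24]
n = 0.2508 / 0.1608 ≈ 1.5597
Items needed = n × 52 = 1.5597 × 52 ≈ 81.10 → round up to 82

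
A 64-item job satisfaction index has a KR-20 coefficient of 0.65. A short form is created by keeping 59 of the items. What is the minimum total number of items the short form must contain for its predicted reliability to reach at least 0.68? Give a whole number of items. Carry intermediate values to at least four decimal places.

74

Short-form reliability: n = 59/64 = 0.9219; r_59 = n·r/(1+(n−1)r) ≈ 0.6313
Length factor from the short form to reach 0.68: n' = 0.68(1 − 0.6313) / [0.6313(1 − 0.68)] ≈ 1.2411
Total items = 1.2411 × 59 = 73.22, rounded up to 74.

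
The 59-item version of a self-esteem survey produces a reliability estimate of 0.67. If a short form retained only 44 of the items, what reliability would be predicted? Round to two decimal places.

The new length is 44/59 = 0.7458 times the old.
r_new = 0.7458·0.67 / [1 + (0.7458 − 1)·0.67]
r_new = 0.4997 / 0.8297 ≈ 0.6023

0.60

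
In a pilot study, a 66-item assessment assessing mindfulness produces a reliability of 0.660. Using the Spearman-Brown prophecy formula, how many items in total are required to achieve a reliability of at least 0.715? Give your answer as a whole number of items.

Spearman-Brown solved for the length factor n:
n = r_target (1 − r_old) / [ r_old (1 − r_target) ]
n = [0.715 × 0.340] / [0.660 × 0.285]
  = 0.243100 / 0.188100 = 1.2924
1.2924 × 66 = 85.30 → 86 items

86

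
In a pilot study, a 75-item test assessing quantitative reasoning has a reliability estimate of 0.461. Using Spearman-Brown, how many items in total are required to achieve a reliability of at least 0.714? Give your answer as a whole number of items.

219

Invert Spearman-Brown to solve for n:
n = r*(1 − r) / [ r (1 − r*) ]
n = 0.714 × (1 − 0.461) / [ 0.461 × (1 − 0.714) ]
n = 0.384846 / 0.131846 ≈ 2.9189
2.9189 × 75 = 218.92 → 219 items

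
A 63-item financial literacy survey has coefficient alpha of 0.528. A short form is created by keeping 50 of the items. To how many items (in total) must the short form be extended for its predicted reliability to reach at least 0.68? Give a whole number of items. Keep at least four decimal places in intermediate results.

First, r for the 50-item form: n = 50/63 = 0.7937, so r_50 = 0.7937·0.528/(1 + (0.7937 − 1)·0.528) = 0.4703
Then solve for n' with r_old = 0.4703, r_target = 0.68: n' = 0.68(1 − 0.4703)/[0.4703(1 − 0.68)] = 2.3934
Items = 2.3934 × 50 ≈ 119.67 → 120

120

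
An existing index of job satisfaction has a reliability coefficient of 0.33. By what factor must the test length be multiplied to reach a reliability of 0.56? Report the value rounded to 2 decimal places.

Spearman-Brown solved for the length factor n:
n = r_target (1 − r_old) / [ r_old (1 − r_target) ]
n = 0.56(1 − 0.33) / [0.33(1 − 0.56)]
n = 0.3752 / 0.1452 ≈ 2.5840

2.58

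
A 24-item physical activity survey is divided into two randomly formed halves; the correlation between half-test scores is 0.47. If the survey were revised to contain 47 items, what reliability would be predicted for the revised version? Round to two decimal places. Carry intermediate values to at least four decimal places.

0.78

First correct the split-half correlation to full-test reliability: r_full = 2 × 0.47 / (1 + 0.47) ≈ 0.6395
Length factor from 24 to 47 items: n = 47/24 = 1.9583
r_new = n·r_full / (1 + (n − 1)·r_full) = 1.2523 / 1.6128 ≈ 0.7765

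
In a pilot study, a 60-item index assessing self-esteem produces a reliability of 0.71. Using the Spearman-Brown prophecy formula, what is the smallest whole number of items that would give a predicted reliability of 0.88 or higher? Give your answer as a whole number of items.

180

Rearranging the Spearman-Brown formula for n,
n = r_target (1 − r_old) / [ r_old (1 − r_target) ]
n = [0.88 × 0.29] / [0.71 × 0.12]
n = 0.2552 / 0.0852 ≈ 2.9953
2.9953 × 60 = 179.72 → 180 items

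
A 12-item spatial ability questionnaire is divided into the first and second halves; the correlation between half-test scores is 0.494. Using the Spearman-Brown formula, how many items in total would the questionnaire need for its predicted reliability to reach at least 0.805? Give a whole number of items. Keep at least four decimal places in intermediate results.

26

r_full = 2(0.494)/(1 + 0.494) = 0.6613
n = r_tgt(1 − r_full) / [r_full(1 − r_tgt)] = 0.805 × 0.3387 / (0.6613 × 0.195) ≈ 2.1144
Required items = 2.1144 × 12 = 25.37, so 26 items.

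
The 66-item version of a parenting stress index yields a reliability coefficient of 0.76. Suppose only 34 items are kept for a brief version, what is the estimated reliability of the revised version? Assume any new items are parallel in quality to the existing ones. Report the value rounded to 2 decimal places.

0.62

The new length is 34/66 = 0.5152 times the old.
r_new = (0.5152 × 0.76) / (1 + (0.5152 − 1) × 0.76)
r_new = 0.3916 / 0.6316 ≈ 0.6200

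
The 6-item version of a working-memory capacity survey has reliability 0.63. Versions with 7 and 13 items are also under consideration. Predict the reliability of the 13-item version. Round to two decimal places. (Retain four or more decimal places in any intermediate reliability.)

The 7-item form is not needed; work directly from the 6-item form with n = 13/6 = 2.1667.
r_{13} = n·r / (1 + (n − 1)·r) = 1.3650 / 1.7350 ≈ 0.7867

0.79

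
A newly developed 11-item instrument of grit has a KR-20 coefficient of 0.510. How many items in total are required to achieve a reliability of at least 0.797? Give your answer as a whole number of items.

42

Spearman-Brown solved for the length factor n:
n = r_target (1 − r_old) / [ r_old (1 − r_target) ]
n = 0.797(1 − 0.510) / [0.510(1 − 0.797)]
n = 0.390530 / 0.103530 ≈ 3.7721
Items needed = n × 11 = 3.7721 × 11 ≈ 41.49 → round up to 42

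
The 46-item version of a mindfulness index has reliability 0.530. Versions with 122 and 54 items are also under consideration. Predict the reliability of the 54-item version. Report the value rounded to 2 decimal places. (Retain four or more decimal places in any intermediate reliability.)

The 122-item form is not needed; work directly from the 46-item form with n = 54/46 = 1.1739.
r_{54} = n·r / (1 + (n − 1)·r) = 0.6222 / 1.0922 ≈ 0.5697

0.57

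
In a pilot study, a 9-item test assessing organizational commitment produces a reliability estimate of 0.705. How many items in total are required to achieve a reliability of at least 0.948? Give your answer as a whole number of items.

69

Rearranging the Spearman-Brown formula for n,
n = r_target (1 − r_old) / [ r_old (1 − r_target) ]
n = [0.948 × 0.295] / [0.705 × 0.052]
  = 0.279660 / 0.036660 = 7.6285
Items needed = n × 9 = 7.6285 × 9 ≈ 68.66 → round up to 69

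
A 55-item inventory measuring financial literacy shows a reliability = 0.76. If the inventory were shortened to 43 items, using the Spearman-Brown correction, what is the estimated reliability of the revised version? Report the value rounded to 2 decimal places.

The new length is 43/55 = 0.7818 times the old.
Spearman-Brown: r_new = n·r / (1 + (n − 1)·r)
r_new = 0.7818·0.76 / [1 + (0.7818 − 1)·0.76]
     = 0.5942 / 0.8342 = 0.7123

0.71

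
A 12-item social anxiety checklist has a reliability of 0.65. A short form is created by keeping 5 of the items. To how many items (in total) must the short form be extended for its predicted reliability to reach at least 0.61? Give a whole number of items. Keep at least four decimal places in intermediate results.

11

First, r for the 5-item form: n = 5/12 = 0.4167, so r_5 = 0.4167·0.65/(1 + (0.4167 − 1)·0.65) = 0.4363
Then solve for n' with r_old = 0.4363, r_target = 0.61: n' = 0.61(1 − 0.4363)/[0.4363(1 − 0.61)] = 2.0208
Total items = 2.0208 × 5 = 10.10, rounded up to 11.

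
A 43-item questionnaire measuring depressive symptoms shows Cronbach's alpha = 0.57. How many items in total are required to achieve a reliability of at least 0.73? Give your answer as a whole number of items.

Spearman-Brown solved for the length factor n:
n = r*(1 − r) / [ r (1 − r*) ]
n = [0.73 × 0.43] / [0.57 × 0.27]
  = 0.3139 / 0.1539 = 2.0396
2.0396 × 43 = 87.70 → 88 items

88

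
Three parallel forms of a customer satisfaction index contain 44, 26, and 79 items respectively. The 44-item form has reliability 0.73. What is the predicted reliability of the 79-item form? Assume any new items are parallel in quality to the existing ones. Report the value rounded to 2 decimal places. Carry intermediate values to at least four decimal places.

0.83

The 26-item form is not needed; work directly from the 44-item form with n = 79/44 = 1.7955.
r_{79} = n·r / (1 + (n − 1)·r) = 1.3107 / 1.5807 ≈ 0.8292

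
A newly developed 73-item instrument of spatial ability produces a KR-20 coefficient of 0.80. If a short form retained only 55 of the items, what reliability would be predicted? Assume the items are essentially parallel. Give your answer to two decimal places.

0.75

The new length is 55/73 = 0.7534 times the old.
Spearman-Brown: r_new = n·r / (1 + (n − 1)·r)
r_new = (0.7534 × 0.80) / (1 + (0.7534 − 1) × 0.80)
     = 0.6027 / 0.8027 = 0.7508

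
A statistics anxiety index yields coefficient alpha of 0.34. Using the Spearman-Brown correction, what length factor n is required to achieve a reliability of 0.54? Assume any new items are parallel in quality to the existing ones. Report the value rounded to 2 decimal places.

n = [0.54 × 0.66] / [0.34 × 0.46]
  = 0.3564 / 0.1564 = 2.2788

2.28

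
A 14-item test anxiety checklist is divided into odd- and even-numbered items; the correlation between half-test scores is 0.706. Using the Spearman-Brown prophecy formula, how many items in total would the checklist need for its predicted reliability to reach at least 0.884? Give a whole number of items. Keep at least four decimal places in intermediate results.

23

r_full = 2(0.706)/(1 + 0.706) = 0.8277
n = r_tgt(1 − r_full) / [r_full(1 − r_tgt)] = 0.884 × 0.1723 / (0.8277 × 0.116) ≈ 1.5864
Required items = 1.5864 × 14 = 22.21, so 23 items.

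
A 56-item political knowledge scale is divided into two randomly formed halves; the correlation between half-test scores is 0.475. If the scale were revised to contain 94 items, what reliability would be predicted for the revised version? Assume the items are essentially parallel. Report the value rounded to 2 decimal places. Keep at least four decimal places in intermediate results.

First correct the split-half correlation to full-test reliability: r_full = 2 × 0.475 / (1 + 0.475) ≈ 0.6441
Length factor from 56 to 94 items: n = 94/56 = 1.6786
r_new = n·r_full / (1 + (n − 1)·r_full) = 1.0812 / 1.4371 ≈ 0.7523

0.75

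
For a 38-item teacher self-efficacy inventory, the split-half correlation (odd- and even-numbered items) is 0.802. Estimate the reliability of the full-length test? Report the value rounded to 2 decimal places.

Each half is half the length of the full test, so the full test is n = 2 times a half.
r_full = 2(0.802) / (1 + 0.802)
r_full = 1.6040 / 1.8020 ≈ 0.8901

0.89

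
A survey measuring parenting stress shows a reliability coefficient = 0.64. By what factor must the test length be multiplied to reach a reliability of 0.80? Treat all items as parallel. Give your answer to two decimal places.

2.25

Spearman-Brown solved for the length factor n:
n = r_target (1 − r_old) / [ r_old (1 − r_target) ]
n = 0.80 × (1 − 0.64) / [ 0.64 × (1 − 0.80) ]
n = 0.2880 / 0.1280 ≈ 2.2500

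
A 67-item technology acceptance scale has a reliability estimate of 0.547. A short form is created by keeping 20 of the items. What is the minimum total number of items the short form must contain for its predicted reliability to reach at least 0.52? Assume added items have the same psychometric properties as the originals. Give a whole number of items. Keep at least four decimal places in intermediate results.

First, r for the 20-item form: n = 20/67 = 0.2985, so r_20 = 0.2985·0.547/(1 + (0.2985 − 1)·0.547) = 0.2649
Length factor from the short form to reach 0.52: n' = 0.52(1 − 0.2649) / [0.2649(1 − 0.52)] ≈ 3.0063
Total items = 3.0063 × 20 = 60.13, rounded up to 61.

61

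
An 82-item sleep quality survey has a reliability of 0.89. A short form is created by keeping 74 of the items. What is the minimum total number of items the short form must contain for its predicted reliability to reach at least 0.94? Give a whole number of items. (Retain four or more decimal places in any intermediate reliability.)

Short-form reliability: n = 74/82 = 0.9024; r_74 = n·r/(1+(n−1)r) ≈ 0.8795
Length factor from the short form to reach 0.94: n' = 0.94(1 − 0.8795) / [0.8795(1 − 0.94)] ≈ 2.1465
Items = 2.1465 × 74 ≈ 158.84 → 159

159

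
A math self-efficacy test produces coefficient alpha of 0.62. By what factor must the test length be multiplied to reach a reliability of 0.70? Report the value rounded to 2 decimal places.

Spearman-Brown solved for the length factor n:
n = r_target (1 − r_old) / [ r_old (1 − r_target) ]
n = 0.70 × (1 − 0.62) / [ 0.62 × (1 − 0.70) ]
n = 0.2660 / 0.1860 ≈ 1.4301

1.43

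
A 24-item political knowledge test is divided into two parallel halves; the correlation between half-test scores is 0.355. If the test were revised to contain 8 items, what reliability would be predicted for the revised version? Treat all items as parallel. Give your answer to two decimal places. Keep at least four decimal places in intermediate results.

0.27

Full-test reliability from the split-half r: r_full = 2(0.355)/(1 + 0.355) = 0.5240
Then adjust to 8 items: n = 8/24 = 0.3333
r_new = n·r_full / (1 + (n − 1)·r_full) = 0.1746 / 0.6506 ≈ 0.2684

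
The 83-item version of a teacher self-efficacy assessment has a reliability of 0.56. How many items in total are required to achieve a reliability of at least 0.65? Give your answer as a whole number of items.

Spearman-Brown solved for the length factor n:
n = r*(1 − r) / [ r (1 − r*) ]
n = 0.65(1 − 0.56) / [0.56(1 − 0.65)]
  = 0.2860 / 0.1960 = 1.4592
Items needed = n × 83 = 1.4592 × 83 ≈ 121.11 → round up to 122

122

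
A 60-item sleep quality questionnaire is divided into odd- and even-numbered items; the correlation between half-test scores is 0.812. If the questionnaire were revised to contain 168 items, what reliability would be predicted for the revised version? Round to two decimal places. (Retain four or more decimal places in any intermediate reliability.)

Full-test reliability from the split-half r: r_full = 2(0.812)/(1 + 0.812) = 0.8962
Then adjust to 168 items: n = 168/60 = 2.8000
r_new = n·r_full / (1 + (n − 1)·r_full) = 2.5094 / 2.6132 ≈ 0.9603

0.96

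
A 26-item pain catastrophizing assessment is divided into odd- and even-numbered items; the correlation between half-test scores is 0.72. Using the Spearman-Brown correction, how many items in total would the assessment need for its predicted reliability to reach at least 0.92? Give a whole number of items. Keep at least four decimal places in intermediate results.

59

Corrected full-test reliability: r_full = 2 × 0.72 / (1 + 0.72) ≈ 0.8372
n = r_tgt(1 − r_full) / [r_full(1 − r_tgt)] = 0.92 × 0.1628 / (0.8372 × 0.08) ≈ 2.2363
Required items = 2.2363 × 26 = 58.14, so 59 items.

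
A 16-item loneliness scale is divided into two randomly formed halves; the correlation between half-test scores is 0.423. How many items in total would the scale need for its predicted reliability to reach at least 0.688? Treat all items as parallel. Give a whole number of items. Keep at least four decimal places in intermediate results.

Corrected full-test reliability: r_full = 2 × 0.423 / (1 + 0.423) ≈ 0.5945
Solve Spearman-Brown for n: n = 0.688(1 − 0.5945) / [0.5945(1 − 0.688)] = 1.5041
Required items = 1.5041 × 16 = 24.07, so 25 items.

25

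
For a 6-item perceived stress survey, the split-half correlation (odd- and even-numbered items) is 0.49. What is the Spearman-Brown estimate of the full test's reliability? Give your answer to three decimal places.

0.658

r_full = 2r_hh / (1 + r_hh) = 2 × 0.49 / (1 + 0.49)
r_full = 0.9800 / 1.4900 ≈ 0.6577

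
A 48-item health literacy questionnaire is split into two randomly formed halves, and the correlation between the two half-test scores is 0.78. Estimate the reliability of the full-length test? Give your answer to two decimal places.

0.88

Each half is half the length of the full test, so the full test is n = 2 times a half.
r_full = 2(0.78) / (1 + 0.78)
r_full = 1.5600 / 1.7800 ≈ 0.8764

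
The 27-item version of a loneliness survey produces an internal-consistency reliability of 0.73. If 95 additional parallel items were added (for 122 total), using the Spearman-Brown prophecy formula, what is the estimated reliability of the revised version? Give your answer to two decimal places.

n = 122/27 = 4.5185
r_new = 4.5185·0.73 / [1 + (4.5185 − 1)·0.73]
r_new = 3.2985 / 3.5685 ≈ 0.9243

0.92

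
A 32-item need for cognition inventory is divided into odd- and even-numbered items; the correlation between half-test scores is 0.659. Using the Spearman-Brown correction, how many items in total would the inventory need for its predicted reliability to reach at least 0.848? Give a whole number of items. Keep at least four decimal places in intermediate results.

47

r_full = 2(0.659)/(1 + 0.659) = 0.7945
Solve Spearman-Brown for n: n = 0.848(1 − 0.7945) / [0.7945(1 − 0.848)] = 1.4430
Required items = 1.4430 × 32 = 46.18, so 47 items.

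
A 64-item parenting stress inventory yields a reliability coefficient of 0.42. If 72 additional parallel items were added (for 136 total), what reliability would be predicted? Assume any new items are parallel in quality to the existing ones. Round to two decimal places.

0.61

The new length is 136/64 = 2.125 times the old.
r_new = 2.125·0.42 / [1 + (2.125 − 1)·0.42]
r_new = 0.8925 / 1.4725 ≈ 0.6061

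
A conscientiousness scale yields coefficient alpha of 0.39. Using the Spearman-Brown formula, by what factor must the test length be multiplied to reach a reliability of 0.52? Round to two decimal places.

1.69

Rearranging the Spearman-Brown formula for n,
n = r*(1 − r) / [ r (1 − r*) ]
n = 0.52(1 − 0.39) / [0.39(1 − 0.52)]
n = 0.3172 / 0.1872 ≈ 1.6944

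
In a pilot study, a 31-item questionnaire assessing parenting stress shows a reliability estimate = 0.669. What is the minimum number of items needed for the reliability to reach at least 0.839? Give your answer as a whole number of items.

80

Rearranging the Spearman-Brown formula for n,
n = r_target (1 − r_old) / [ r_old (1 − r_target) ]
n = 0.839 × (1 − 0.669) / [ 0.669 × (1 − 0.839) ]
  = 0.277709 / 0.107709 = 2.5783
2.5783 × 31 = 79.93 → 80 items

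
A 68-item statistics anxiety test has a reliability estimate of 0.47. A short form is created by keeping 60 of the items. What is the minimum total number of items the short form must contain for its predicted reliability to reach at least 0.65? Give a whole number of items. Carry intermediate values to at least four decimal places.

First, r for the 60-item form: n = 60/68 = 0.8824, so r_60 = 0.8824·0.47/(1 + (0.8824 − 1)·0.47) = 0.4390
Length factor from the short form to reach 0.65: n' = 0.65(1 − 0.4390) / [0.4390(1 − 0.65)] ≈ 2.3733
Items = 2.3733 × 60 ≈ 142.40 → 143

143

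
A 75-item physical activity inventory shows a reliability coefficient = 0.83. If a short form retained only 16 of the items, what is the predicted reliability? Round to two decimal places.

Length ratio n = 16/75 = 0.2133
By Spearman-Brown, r_new = n r / (1 + (n − 1) r).
r_new = (0.2133 × 0.83) / (1 + (0.2133 − 1) × 0.83)
r_new = 0.1770 / 0.3470 ≈ 0.5101

0.51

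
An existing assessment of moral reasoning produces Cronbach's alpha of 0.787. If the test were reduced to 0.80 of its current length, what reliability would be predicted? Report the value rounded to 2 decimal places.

0.75

r_new = (0.8 × 0.787) / (1 + (0.8 − 1) × 0.787)
r_new = 0.6296 / 0.8426 ≈ 0.7472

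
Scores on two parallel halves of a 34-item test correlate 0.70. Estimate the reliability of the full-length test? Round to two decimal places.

r_full = 2r_hh / (1 + r_hh) = 2 × 0.70 / (1 + 0.70)
       = 1.4000 / 1.7000 = 0.8235

0.82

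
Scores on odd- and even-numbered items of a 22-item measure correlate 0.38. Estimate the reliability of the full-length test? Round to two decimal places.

0.55

Each half is half the length of the full test, so the full test is n = 2 times a half.
r_full = 2(0.38) / (1 + 0.38)
r_full = 0.7600 / 1.3800 ≈ 0.5507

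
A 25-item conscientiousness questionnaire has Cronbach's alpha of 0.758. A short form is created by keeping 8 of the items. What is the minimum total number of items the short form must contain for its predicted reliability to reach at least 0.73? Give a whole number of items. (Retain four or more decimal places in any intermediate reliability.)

22

Short-form reliability: n = 8/25 = 0.3200; r_8 = n·r/(1+(n−1)r) ≈ 0.5006
Then solve for n' with r_old = 0.5006, r_target = 0.73: n' = 0.73(1 − 0.5006)/[0.5006(1 − 0.73)] = 2.6972
Items = 2.6972 × 8 ≈ 21.58 → 22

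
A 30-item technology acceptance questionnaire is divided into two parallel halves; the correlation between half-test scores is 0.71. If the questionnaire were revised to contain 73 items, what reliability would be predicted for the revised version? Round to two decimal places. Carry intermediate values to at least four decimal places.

First correct the split-half correlation to full-test reliability: r_full = 2 × 0.71 / (1 + 0.71) ≈ 0.8304
Then adjust to 73 items: n = 73/30 = 2.4333
r_new = n·r_full / (1 + (n − 1)·r_full) = 2.0206 / 2.1902 ≈ 0.9226

0.92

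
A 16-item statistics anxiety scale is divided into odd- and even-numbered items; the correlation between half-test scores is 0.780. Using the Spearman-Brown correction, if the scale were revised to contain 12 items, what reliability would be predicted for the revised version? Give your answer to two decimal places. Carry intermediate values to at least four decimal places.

0.84

First correct the split-half correlation to full-test reliability: r_full = 2 × 0.780 / (1 + 0.780) ≈ 0.8764
Length factor from 16 to 12 items: n = 12/16 = 0.7500
r_new = n·r_full / (1 + (n − 1)·r_full) = 0.6573 / 0.7809 ≈ 0.8417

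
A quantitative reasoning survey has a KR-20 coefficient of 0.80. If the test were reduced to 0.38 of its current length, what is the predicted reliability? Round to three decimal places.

0.603

Apply the Spearman-Brown prophecy formula, r' = nr / [1 + (n − 1)r]:
r_new = (0.38 × 0.80) / (1 + (0.38 − 1) × 0.80)
r_new = 0.3040 / 0.5040 ≈ 0.6032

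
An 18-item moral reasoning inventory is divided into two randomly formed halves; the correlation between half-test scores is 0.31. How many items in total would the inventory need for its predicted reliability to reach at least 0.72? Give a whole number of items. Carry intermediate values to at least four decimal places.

Corrected full-test reliability: r_full = 2 × 0.31 / (1 + 0.31) ≈ 0.4733
n = r_tgt(1 − r_full) / [r_full(1 − r_tgt)] = 0.72 × 0.5267 / (0.4733 × 0.28) ≈ 2.8615
Items = 2.8615 × 18 ≈ 51.51 → 52

52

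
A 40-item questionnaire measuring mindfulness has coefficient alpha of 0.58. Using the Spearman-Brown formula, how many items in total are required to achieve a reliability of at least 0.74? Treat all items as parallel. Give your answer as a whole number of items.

83

Invert Spearman-Brown to solve for n:
n = r*(1 − r) / [ r (1 − r*) ]
n = 0.74(1 − 0.58) / [0.58(1 − 0.74)]
n = 0.3108 / 0.1508 ≈ 2.0610
So the test needs 2.0610 × 40 ≈ 82.44 items; rounding up, 83.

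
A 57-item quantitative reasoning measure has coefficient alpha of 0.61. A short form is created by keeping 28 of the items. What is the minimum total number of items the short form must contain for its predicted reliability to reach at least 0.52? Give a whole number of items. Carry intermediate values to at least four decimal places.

Short-form reliability: n = 28/57 = 0.4912; r_28 = n·r/(1+(n−1)r) ≈ 0.4345
Length factor from the short form to reach 0.52: n' = 0.52(1 − 0.4345) / [0.4345(1 − 0.52)] ≈ 1.4100
Items = 1.4100 × 28 ≈ 39.48 → 40

40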